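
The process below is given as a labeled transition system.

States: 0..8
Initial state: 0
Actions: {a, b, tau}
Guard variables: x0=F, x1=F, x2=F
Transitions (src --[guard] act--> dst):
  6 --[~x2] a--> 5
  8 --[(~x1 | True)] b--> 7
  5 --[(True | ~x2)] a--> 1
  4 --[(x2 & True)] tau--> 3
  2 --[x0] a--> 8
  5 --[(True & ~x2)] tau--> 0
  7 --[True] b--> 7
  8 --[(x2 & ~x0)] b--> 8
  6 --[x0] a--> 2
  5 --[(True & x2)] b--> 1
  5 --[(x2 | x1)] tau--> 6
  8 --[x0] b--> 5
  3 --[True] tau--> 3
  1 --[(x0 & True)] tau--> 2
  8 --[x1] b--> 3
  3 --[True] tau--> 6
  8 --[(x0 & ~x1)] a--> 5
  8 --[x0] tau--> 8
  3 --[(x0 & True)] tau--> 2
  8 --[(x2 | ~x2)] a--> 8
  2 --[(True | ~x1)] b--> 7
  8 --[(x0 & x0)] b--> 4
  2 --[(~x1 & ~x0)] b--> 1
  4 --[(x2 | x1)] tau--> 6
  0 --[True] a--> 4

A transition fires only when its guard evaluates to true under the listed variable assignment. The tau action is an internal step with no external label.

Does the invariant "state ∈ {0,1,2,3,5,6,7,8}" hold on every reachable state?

Answer: INVARIANT VIOLATED at state 4

Working:
Safe = {0,1,2,3,5,6,7,8}
Reach set: {0,4}
  0: safe
  4: outside
witness against invariant: a → 4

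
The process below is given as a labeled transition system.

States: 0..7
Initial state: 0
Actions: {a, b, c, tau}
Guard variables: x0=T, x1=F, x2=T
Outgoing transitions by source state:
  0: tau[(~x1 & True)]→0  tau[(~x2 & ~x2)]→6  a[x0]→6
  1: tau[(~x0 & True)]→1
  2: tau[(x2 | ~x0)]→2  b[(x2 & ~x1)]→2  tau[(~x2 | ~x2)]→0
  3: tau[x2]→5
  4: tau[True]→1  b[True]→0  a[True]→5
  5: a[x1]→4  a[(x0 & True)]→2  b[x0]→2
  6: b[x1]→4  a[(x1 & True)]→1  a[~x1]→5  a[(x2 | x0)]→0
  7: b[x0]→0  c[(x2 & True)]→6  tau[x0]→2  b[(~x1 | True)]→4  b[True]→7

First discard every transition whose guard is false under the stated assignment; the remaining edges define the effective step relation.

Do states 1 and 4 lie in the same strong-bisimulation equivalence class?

Compute ~ classes (split until stable):
  round 0: {{0,1,2,3,4,5,6,7}}
  round 1: {{0},{1},{2},{3},{4},{5},{6},{7}}
Fixed point at round 2; 8 class(es).
1∈{1}, 4∈{4}

Answer: NOT BISIMILAR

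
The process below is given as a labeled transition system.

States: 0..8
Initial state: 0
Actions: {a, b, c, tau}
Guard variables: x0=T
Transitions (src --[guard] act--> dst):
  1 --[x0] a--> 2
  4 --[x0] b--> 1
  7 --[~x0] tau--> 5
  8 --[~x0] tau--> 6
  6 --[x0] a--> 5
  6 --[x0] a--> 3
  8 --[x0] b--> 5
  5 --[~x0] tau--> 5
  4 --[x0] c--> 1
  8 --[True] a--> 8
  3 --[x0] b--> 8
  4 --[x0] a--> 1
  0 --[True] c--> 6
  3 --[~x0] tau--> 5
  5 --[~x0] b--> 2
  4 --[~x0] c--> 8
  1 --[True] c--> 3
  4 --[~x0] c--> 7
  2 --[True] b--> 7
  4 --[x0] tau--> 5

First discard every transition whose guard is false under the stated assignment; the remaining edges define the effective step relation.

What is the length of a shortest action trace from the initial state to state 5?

Breadth-first toward 5:
  Layer 0: {0}
  Layer 1: {6}
  Layer 2: {3,5}
first hit 5 at d=2 via c·a

Answer: 2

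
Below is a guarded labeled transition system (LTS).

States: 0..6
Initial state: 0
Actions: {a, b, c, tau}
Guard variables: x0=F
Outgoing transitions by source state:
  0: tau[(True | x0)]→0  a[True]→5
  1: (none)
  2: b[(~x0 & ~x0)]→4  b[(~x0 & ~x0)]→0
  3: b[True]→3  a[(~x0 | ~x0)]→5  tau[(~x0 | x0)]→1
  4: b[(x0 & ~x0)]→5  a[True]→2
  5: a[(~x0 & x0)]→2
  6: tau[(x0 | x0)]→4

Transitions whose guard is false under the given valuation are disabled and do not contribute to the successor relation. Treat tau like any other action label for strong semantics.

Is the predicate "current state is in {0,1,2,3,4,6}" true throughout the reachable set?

Safe = {0,1,2,3,4,6}
Reach set: {0,5}
  0: ✓
  5: ✗ unsafe
reach 5 via a — violates

Answer: INVARIANT VIOLATED at state 5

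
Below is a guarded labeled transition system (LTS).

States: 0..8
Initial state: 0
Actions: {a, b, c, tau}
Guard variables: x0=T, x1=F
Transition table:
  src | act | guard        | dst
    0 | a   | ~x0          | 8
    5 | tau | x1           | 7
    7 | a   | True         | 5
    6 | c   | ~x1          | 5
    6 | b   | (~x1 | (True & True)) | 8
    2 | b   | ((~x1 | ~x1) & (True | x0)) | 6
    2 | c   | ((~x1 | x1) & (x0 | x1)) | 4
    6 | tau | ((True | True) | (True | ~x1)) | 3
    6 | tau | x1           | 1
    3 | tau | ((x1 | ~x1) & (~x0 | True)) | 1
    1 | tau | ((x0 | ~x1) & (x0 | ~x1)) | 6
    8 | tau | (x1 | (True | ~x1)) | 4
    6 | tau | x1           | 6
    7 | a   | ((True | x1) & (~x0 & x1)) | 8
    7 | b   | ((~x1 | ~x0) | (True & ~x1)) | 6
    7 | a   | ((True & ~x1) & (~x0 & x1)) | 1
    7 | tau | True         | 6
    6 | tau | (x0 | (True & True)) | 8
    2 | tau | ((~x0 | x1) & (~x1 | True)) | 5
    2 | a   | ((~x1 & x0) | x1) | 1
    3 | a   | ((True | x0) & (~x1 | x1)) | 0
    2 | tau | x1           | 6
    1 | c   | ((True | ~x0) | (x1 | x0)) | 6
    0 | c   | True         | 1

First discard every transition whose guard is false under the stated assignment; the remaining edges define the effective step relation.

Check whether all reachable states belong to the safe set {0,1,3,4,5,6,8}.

Inv-set: {0,1,3,4,5,6,8}
Reach set: {0,1,3,4,5,6,8}
  0: safe
  1: safe
  3: safe
  4: safe
  5: safe
  6: safe
  8: safe

Answer: INVARIANT HOLDS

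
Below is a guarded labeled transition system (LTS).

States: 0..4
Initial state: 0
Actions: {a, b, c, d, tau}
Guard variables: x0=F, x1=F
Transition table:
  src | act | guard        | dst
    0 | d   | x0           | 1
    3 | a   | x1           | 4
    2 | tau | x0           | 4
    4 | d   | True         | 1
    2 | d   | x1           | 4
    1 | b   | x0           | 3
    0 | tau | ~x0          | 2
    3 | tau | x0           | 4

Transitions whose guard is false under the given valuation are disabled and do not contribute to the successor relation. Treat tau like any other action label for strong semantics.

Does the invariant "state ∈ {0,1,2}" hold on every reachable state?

Inv-set: {0,1,2}
R = {0,2}
  0: safe
  2: safe

Answer: INVARIANT HOLDS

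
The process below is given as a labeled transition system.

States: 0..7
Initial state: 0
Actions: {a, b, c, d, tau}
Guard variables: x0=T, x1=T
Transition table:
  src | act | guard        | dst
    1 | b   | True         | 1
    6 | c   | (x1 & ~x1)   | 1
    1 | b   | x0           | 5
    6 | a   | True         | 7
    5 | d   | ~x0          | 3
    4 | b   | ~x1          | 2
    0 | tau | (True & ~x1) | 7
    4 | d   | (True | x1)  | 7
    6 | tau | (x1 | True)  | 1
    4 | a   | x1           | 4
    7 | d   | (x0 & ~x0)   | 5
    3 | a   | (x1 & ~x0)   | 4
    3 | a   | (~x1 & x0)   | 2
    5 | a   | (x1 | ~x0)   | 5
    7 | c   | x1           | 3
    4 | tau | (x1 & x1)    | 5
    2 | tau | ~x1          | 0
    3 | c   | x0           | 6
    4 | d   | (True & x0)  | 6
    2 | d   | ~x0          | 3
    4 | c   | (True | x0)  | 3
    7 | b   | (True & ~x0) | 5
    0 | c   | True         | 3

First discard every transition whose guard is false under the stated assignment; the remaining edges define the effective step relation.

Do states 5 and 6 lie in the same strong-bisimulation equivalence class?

Answer: NOT BISIMILAR

Analysis:
Compute ~ classes (split until stable):
  round 0: {{0,1,2,3,4,5,6,7}}
  round 1: {{0,3,7},{1},{2},{4},{5},{6}}
  round 2: {{0,7},{1},{2},{3},{4},{5},{6}}
Fixed point at round 3; 7 class(es).
class of 5: {5}; class of 6: {6}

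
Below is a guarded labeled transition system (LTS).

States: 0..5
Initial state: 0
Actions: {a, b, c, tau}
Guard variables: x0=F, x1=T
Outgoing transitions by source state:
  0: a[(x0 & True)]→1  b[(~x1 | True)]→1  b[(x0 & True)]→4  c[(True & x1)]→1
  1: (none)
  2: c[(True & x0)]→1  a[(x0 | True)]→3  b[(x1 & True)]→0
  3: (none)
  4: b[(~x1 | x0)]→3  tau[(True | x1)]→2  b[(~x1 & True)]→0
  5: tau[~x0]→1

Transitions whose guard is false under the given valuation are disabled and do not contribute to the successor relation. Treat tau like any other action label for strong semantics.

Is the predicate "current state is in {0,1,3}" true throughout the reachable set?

Answer: INVARIANT HOLDS

Analysis:
Safe = {0,1,3}
Reachable = {0,1}
  0: ✓
  1: ✓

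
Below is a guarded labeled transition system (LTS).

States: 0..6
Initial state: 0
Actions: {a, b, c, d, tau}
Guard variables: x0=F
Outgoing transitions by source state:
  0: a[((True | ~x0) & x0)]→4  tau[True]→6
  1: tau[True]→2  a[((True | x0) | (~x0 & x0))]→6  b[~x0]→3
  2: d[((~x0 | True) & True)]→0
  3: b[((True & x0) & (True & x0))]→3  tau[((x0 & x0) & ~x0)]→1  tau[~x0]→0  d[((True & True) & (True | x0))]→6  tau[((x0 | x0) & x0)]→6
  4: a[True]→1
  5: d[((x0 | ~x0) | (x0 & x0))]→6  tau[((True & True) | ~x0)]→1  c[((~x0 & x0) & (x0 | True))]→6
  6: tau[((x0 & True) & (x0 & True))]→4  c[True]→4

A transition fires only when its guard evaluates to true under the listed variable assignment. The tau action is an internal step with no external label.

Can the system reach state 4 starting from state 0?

Answer: REACHABLE

Trace:
Guard filter leaves 11 enabled edge(s).
Layer 0: {0}
Layer 1: {6}  total {0,6}
Layer 2: {4}  total {0,4,6}
Layer 3: {1}  total {0,1,4,6}
Layer 4: {2,3}  total {0,1,2,3,4,6}
R = {0,1,2,3,4,6}
trace reaching 4: tau·c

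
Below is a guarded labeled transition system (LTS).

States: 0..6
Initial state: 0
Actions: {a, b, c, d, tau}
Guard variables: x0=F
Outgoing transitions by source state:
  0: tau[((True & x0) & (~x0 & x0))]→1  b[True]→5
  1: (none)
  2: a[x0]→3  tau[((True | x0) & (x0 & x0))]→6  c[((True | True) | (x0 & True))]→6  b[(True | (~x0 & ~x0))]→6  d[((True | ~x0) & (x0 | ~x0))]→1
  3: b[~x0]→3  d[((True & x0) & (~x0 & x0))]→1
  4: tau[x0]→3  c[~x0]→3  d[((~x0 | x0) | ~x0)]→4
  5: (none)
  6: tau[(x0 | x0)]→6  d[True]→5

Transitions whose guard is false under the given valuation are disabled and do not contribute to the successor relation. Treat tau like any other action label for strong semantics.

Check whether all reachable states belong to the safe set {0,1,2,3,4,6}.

Inv-set: {0,1,2,3,4,6}
Reachable = {0,5}
  0: ✓
  5: ✗ unsafe
reach 5 via b — violates

Answer: INVARIANT VIOLATED at state 5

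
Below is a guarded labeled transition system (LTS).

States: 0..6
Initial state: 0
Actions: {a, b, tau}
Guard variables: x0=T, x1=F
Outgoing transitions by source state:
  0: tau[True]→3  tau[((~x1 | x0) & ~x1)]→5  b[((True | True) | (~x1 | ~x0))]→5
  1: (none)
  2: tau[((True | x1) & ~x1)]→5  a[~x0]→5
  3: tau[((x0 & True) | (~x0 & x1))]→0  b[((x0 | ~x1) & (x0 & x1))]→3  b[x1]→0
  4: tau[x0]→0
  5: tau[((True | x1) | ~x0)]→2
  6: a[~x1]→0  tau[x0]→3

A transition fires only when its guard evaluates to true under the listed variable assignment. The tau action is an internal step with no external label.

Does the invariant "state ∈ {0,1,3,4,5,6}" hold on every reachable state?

Answer: INVARIANT VIOLATED at state 2

Working:
Safe = {0,1,3,4,5,6}
Reach set: {0,2,3,5}
  0: safe
  2: ✗ unsafe
  3: safe
  5: safe
witness against invariant: tau·tau → 2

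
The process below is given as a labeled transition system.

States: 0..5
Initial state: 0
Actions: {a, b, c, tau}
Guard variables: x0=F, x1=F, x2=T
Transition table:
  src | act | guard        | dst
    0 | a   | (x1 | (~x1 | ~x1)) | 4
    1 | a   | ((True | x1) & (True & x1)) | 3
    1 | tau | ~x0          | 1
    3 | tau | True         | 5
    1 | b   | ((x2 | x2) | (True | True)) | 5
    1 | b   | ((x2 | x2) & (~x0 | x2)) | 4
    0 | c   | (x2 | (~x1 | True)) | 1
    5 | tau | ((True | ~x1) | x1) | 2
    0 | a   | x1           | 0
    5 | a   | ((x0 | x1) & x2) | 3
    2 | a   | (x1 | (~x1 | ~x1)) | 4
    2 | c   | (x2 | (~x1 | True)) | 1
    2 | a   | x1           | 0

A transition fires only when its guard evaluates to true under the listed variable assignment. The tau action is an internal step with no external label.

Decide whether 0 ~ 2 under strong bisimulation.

Answer: BISIMILAR

Working:
Refine partition for ~:
  P[0] = {{0,1,2,3,4,5}}
  P[1] = {{0,2},{1},{3,5},{4}}
  P[2] = {{0,2},{1},{3},{4},{5}}
Fixed point at round 3; 5 class(es).
[0]={0,2}  [2]={0,2}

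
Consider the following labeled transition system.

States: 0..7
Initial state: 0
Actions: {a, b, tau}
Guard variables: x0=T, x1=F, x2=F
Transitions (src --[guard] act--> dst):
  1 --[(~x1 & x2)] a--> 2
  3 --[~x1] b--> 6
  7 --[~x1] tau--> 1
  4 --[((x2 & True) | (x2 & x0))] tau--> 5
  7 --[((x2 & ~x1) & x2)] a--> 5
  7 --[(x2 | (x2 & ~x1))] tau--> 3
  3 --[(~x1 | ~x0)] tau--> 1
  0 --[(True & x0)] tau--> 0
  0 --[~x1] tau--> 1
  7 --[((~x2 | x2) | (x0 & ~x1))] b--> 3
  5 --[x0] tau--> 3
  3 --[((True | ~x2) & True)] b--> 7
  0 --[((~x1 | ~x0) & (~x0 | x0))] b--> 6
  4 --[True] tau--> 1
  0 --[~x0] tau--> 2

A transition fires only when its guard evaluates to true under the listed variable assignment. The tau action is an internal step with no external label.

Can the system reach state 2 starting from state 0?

Answer: UNREACHABLE

Working:
Guard filter leaves 10 enabled edge(s).
Layer 0: {0}
Layer 1: {1,6}  now seen {0,1,6}
R = {0,1,6}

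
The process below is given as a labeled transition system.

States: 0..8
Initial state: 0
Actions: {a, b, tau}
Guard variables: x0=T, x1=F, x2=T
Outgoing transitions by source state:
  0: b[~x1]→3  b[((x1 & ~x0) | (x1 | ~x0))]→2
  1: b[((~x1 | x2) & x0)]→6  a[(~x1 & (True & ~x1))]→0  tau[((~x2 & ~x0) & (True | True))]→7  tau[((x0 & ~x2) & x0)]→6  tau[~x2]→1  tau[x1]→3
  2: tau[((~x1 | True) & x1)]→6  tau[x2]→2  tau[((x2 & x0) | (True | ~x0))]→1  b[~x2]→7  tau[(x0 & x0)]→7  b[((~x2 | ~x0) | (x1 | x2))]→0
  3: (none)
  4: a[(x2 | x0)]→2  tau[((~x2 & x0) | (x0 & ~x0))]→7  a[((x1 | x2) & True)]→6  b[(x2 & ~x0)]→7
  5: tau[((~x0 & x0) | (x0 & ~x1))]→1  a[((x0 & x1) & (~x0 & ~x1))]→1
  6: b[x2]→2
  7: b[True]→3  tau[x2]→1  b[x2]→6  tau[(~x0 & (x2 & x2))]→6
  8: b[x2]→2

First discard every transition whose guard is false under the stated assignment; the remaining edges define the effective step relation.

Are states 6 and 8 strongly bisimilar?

Answer: BISIMILAR

Analysis:
Refine partition for ~:
  P[0] = {{0,1,2,3,4,5,6,7,8}}
  P[1] = {{0,6,8},{1},{2,7},{3},{4},{5}}
  P[2] = {{0},{1},{2},{3},{4},{5},{6,8},{7}}
8 equivalence class(es) (converged in 3)
[6]={6,8}  [8]={6,8}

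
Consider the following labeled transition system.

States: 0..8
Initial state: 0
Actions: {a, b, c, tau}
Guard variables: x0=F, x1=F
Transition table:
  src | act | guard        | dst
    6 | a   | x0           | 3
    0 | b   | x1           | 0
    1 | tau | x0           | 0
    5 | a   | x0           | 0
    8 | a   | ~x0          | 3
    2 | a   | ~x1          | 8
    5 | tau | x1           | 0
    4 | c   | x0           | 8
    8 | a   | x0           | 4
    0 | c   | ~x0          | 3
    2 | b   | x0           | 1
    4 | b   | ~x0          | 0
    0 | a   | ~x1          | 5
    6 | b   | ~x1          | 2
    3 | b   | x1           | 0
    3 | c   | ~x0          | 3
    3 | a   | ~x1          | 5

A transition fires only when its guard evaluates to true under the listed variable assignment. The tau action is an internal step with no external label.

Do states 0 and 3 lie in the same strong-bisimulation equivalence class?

Compute ~ classes (split until stable):
  π0 = {{0,1,2,3,4,5,6,7,8}}
  π1 = {{0,3},{1,5,7},{2,8},{4,6}}
  π2 = {{0,3},{1,5,7},{2},{4},{6},{8}}
Fixed point at round 3; 6 class(es).
[0]={0,3}  [3]={0,3}

Answer: BISIMILAR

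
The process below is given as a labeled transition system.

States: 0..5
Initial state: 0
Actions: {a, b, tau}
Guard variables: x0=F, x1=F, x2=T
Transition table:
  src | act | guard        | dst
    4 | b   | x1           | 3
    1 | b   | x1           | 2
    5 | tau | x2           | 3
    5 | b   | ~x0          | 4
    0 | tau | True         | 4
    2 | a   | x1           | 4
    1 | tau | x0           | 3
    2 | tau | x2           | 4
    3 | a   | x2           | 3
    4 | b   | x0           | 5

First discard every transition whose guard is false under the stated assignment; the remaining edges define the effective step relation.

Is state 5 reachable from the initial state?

Answer: UNREACHABLE

Analysis:
Guard filter leaves 5 enabled edge(s).
depth 0: {0}
depth 1: {4}  cumulative {0,4}
Reachable = {0,4}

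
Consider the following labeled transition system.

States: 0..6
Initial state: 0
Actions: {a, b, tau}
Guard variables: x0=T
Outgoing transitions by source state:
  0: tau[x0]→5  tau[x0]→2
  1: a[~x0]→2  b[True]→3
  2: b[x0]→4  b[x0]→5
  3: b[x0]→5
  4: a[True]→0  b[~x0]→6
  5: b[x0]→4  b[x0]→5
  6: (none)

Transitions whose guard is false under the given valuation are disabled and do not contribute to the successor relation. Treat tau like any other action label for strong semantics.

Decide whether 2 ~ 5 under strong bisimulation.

Answer: BISIMILAR

Analysis:
Refine partition for ~:
  P[0] = {{0,1,2,3,4,5,6}}
  P[1] = {{0},{1,2,3,5},{4},{6}}
  P[2] = {{0},{1,3},{2,5},{4},{6}}
  P[3] = {{0},{1},{2,5},{3},{4},{6}}
stable after 4 split(s): 6 block(s)
2∈{2,5}, 5∈{2,5}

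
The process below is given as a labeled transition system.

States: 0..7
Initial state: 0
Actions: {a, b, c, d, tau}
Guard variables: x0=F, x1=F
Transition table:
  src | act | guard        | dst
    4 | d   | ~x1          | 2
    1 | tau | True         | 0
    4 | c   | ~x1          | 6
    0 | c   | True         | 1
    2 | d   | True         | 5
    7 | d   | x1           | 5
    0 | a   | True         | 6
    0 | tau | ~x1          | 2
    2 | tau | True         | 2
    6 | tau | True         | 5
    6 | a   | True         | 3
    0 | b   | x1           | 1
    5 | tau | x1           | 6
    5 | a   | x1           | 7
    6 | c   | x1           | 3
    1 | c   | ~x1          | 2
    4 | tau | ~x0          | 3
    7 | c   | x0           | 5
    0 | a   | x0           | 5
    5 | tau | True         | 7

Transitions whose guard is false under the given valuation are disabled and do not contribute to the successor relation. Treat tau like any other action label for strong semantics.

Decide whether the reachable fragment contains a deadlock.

Answer: DEADLOCK at state 3

Trace:
R = {0,1,2,3,5,6,7}
  0: a→6  c→1  tau→2  [3 out]
  1: c→2  tau→0  [2 out]
  2: d→5  tau→2  [2 out]
  3: ∅  [deadlock]
  5: tau→7  [1 out]
  6: a→3  tau→5  [2 out]
  7: ∅  [deadlock]
trace reaching 3: a·a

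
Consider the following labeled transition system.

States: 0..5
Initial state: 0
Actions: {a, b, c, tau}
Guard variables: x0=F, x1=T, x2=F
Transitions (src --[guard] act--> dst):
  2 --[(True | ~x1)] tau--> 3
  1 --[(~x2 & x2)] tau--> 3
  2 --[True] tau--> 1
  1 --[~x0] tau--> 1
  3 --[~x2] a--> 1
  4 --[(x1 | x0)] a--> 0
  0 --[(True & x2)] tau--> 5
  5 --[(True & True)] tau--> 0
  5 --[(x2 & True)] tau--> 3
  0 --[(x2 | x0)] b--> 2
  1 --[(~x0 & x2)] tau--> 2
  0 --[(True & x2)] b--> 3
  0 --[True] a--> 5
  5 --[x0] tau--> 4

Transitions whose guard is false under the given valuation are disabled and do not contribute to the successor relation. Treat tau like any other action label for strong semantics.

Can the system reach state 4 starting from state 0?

7 transition(s) survive guard evaluation.
Layer 0: {0}
Layer 1: {5}  total {0,5}
Reach set: {0,5}

Answer: UNREACHABLE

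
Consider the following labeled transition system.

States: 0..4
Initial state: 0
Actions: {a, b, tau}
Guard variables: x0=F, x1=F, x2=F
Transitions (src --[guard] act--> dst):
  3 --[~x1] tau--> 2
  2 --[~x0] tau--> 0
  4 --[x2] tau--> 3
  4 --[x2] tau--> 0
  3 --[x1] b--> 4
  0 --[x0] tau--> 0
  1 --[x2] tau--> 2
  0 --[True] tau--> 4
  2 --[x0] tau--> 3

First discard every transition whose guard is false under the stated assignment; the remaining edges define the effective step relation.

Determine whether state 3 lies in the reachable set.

Answer: UNREACHABLE

Trace:
3 transition(s) survive guard evaluation.
Layer 0: {0}
Layer 1: {4}  cumulative {0,4}
Reach set: {0,4}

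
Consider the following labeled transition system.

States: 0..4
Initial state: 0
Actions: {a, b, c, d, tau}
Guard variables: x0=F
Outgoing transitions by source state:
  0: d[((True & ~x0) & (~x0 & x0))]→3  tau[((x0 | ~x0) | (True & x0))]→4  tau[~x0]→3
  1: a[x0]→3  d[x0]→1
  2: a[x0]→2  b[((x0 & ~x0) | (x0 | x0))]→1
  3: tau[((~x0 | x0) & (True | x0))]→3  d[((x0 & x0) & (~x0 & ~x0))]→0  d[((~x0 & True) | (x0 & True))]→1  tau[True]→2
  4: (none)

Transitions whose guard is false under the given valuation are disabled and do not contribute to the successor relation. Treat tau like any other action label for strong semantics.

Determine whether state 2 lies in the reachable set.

Answer: REACHABLE

Analysis:
5 transition(s) survive guard evaluation.
Layer 0: {0}
Layer 1: {3,4}  total {0,3,4}
Layer 2: {1,2}  total {0,1,2,3,4}
Reach set: {0,1,2,3,4}
witness 2: tau·tau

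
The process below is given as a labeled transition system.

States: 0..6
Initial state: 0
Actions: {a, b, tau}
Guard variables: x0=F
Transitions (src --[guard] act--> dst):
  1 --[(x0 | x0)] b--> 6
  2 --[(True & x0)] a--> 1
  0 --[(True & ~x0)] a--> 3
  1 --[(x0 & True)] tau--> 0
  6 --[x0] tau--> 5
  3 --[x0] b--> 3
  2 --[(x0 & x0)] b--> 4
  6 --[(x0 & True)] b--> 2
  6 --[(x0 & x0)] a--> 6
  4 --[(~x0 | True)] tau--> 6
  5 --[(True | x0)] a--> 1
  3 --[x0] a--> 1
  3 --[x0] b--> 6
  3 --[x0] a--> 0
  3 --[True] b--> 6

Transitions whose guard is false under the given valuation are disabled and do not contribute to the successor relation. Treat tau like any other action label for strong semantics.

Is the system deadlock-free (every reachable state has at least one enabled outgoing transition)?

Reachable = {0,3,6}
  0: a→3  [1 out]
  3: b→6  [1 out]
  6: ∅  [deadlock]
witness 6: a·b

Answer: DEADLOCK at state 6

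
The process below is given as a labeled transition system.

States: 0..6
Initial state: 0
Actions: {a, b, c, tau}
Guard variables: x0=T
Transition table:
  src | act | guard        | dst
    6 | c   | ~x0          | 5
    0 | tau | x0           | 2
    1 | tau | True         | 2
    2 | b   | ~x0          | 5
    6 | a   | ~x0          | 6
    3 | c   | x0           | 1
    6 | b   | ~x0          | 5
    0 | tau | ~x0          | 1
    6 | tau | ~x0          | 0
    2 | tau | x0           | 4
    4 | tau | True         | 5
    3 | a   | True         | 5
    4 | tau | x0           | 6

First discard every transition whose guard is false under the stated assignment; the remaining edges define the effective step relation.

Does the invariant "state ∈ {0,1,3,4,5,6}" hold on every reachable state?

Answer: INVARIANT VIOLATED at state 2

Analysis:
Inv-set: {0,1,3,4,5,6}
R = {0,2,4,5,6}
  0: safe
  2: ✗ unsafe
  4: safe
  5: safe
  6: safe
counterexample path to 2: tau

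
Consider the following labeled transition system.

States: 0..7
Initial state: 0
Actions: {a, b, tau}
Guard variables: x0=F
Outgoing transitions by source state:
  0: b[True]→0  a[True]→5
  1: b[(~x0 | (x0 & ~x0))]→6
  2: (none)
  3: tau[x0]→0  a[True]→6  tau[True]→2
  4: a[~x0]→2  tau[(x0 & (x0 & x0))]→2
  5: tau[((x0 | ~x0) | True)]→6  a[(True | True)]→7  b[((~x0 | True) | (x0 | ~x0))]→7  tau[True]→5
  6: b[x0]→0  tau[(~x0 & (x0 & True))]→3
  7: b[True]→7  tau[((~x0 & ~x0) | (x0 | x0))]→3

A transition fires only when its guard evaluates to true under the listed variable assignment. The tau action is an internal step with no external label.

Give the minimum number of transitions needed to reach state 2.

Answer: 4

Trace:
BFS to 2:
  depth 0: {0}
  depth 1: {5}
  depth 2: {6,7}
  depth 3: {3}
  depth 4: {2}
2 enters at depth 4; path a·a·tau·tau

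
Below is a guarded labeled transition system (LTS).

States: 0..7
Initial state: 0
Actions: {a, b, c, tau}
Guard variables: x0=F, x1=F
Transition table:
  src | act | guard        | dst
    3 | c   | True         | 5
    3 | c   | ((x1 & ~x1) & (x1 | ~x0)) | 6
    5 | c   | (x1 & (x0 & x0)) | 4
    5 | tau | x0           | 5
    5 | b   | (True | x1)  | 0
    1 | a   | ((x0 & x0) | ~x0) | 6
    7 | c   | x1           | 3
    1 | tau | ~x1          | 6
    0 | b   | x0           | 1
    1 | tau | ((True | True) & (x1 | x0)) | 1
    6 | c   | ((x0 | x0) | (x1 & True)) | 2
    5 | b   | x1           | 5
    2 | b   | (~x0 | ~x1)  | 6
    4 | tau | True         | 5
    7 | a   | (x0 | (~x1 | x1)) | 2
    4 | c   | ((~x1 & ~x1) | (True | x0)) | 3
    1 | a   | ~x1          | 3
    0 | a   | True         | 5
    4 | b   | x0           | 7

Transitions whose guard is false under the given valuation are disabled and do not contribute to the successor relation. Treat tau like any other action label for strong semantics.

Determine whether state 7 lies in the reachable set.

10 transition(s) survive guard evaluation.
depth 0: {0}
depth 1: {5}  total {0,5}
Reachable = {0,5}

Answer: UNREACHABLE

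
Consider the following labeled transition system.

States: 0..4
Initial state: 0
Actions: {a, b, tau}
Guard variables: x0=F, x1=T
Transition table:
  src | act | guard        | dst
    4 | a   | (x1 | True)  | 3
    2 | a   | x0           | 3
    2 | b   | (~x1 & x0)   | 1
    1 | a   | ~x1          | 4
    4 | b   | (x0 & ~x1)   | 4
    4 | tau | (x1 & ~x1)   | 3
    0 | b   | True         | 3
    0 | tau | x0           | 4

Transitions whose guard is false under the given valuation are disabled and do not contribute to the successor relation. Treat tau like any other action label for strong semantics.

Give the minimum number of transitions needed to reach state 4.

Answer: UNREACHABLE

Analysis:
Layered search for 4:
  L0 = {0}
  L1 = {3}
4 never appears.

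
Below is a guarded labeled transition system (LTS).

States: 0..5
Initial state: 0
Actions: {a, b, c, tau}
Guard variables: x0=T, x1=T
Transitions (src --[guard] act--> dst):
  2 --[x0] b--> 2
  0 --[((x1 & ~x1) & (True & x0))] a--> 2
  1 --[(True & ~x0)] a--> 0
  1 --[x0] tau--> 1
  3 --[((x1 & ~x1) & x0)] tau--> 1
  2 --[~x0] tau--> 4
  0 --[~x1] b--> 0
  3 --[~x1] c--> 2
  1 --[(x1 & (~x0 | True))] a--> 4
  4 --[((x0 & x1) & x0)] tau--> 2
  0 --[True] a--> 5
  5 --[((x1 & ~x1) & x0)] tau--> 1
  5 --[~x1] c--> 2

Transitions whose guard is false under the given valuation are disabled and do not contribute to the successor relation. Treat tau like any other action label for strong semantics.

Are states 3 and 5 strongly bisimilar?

Compute ~ classes (split until stable):
  P[0] = {{0,1,2,3,4,5}}
  P[1] = {{0},{1},{2},{3,5},{4}}
Fixed point at round 2; 5 class(es).
[3]={3,5}  [5]={3,5}

Answer: BISIMILAR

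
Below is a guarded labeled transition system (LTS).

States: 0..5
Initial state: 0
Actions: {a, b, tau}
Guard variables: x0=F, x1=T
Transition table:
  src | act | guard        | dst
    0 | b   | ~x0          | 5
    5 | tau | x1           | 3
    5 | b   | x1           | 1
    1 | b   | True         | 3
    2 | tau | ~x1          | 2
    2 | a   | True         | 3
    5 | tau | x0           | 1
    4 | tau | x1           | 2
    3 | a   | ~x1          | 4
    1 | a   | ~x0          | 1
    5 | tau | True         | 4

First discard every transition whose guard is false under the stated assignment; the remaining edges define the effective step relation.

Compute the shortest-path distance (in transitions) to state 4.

Answer: 2

Analysis:
Layered search for 4:
  L0 = {0}
  L1 = {5}
  L2 = {1,3,4}
4 enters at depth 2; path b·tau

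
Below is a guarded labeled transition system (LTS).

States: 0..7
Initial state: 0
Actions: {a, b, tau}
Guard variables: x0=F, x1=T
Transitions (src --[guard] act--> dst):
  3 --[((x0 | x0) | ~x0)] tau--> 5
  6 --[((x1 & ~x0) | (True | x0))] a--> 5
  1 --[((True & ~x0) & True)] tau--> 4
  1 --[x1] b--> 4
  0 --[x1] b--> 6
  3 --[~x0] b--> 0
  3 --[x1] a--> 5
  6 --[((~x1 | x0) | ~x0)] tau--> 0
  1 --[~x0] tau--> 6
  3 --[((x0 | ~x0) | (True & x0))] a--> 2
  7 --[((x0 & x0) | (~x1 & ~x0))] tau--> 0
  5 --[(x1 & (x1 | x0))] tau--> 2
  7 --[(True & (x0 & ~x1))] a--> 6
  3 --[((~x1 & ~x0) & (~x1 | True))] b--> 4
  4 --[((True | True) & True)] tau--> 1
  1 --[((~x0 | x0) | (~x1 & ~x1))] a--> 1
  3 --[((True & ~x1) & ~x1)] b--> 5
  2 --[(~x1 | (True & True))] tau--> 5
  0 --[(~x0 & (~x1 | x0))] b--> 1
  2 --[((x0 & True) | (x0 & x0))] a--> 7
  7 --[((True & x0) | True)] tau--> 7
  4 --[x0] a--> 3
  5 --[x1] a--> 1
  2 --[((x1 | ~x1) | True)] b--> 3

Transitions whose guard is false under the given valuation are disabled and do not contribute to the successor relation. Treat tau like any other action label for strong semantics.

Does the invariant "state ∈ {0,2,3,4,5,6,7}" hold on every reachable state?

Answer: INVARIANT VIOLATED at state 1

Working:
Safe = {0,2,3,4,5,6,7}
Reach set: {0,1,2,3,4,5,6}
  0: ✓
  1: ✗ unsafe
  2: ✓
  3: ✓
  4: ✓
  5: ✓
  6: ✓
witness against invariant: b·a·a → 1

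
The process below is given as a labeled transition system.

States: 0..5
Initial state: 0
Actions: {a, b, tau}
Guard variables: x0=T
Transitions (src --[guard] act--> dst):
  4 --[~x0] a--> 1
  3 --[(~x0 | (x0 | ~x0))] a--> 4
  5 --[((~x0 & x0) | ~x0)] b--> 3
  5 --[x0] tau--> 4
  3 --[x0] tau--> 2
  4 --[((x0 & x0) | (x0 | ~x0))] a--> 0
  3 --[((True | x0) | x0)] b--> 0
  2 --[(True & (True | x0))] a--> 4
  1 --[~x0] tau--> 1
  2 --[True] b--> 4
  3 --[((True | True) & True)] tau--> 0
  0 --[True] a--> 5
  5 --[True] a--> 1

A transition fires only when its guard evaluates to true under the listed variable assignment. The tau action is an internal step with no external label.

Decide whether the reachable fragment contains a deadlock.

Reach set: {0,1,4,5}
  0: a→5  [1 out]
  1: ∅  [deadlock]
  4: a→0  [1 out]
  5: a→1  tau→4  [2 out]
trace reaching 1: a·a

Answer: DEADLOCK at state 1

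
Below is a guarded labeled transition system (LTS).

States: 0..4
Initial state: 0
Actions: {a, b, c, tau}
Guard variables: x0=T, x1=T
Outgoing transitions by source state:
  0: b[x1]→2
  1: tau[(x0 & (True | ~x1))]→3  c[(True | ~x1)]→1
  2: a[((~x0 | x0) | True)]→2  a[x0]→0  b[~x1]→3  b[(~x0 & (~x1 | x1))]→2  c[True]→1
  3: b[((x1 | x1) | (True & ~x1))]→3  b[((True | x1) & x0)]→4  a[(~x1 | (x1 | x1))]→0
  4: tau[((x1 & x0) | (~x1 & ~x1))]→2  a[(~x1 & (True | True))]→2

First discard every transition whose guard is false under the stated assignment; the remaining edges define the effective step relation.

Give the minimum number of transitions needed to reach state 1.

Breadth-first toward 1:
  depth 0: {0}
  depth 1: {2}
  depth 2: {1}
first hit 1 at d=2 via b·c

Answer: 2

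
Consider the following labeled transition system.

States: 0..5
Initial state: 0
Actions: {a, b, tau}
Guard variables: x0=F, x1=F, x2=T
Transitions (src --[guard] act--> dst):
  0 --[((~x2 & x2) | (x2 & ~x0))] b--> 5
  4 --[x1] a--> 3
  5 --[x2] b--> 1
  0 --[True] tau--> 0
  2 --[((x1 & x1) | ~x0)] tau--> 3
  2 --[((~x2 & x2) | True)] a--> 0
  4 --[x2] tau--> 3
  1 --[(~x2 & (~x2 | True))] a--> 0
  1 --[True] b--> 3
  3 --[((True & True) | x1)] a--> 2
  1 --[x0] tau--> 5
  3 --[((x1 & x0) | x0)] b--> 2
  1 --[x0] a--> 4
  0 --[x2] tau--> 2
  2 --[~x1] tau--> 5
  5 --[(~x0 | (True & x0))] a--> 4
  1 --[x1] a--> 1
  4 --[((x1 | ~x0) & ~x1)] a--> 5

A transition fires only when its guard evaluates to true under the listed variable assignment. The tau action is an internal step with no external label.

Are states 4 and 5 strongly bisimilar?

Answer: NOT BISIMILAR

Trace:
Bisimulation quotient by refinement:
  P[0] = {{0,1,2,3,4,5}}
  P[1] = {{0},{1},{2,4},{3},{5}}
  P[2] = {{0},{1},{2},{3},{4},{5}}
Fixed point at round 3; 6 class(es).
4∈{4}, 5∈{5}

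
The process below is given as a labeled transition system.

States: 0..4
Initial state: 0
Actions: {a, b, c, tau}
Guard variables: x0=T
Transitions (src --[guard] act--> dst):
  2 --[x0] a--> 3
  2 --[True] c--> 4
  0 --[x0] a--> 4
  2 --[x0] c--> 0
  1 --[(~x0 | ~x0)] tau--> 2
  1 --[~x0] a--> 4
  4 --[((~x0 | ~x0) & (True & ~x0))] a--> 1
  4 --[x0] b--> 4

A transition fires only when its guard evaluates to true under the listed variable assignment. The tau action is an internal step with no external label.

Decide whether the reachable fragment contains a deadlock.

Answer: DEADLOCK-FREE

Working:
R = {0,4}
  0: a→4  [deg 1]
  4: b→4  [deg 1]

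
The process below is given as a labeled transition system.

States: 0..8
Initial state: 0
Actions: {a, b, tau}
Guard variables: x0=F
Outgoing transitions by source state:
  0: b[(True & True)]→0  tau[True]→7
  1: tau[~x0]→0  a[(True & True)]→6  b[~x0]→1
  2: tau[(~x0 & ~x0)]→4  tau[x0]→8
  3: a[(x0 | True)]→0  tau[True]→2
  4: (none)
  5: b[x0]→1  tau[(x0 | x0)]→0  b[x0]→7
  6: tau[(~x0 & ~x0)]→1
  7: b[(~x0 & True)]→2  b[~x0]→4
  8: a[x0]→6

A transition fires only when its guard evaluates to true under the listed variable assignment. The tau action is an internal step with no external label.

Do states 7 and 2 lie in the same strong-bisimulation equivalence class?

Answer: NOT BISIMILAR

Trace:
Refine partition for ~:
  P[0] = {{0,1,2,3,4,5,6,7,8}}
  P[1] = {{0},{1},{2,6},{3},{4,5,8},{7}}
  P[2] = {{0},{1},{2},{3},{4,5,8},{6},{7}}
Fixed point at round 3; 7 class(es).
7∈{7}, 2∈{2}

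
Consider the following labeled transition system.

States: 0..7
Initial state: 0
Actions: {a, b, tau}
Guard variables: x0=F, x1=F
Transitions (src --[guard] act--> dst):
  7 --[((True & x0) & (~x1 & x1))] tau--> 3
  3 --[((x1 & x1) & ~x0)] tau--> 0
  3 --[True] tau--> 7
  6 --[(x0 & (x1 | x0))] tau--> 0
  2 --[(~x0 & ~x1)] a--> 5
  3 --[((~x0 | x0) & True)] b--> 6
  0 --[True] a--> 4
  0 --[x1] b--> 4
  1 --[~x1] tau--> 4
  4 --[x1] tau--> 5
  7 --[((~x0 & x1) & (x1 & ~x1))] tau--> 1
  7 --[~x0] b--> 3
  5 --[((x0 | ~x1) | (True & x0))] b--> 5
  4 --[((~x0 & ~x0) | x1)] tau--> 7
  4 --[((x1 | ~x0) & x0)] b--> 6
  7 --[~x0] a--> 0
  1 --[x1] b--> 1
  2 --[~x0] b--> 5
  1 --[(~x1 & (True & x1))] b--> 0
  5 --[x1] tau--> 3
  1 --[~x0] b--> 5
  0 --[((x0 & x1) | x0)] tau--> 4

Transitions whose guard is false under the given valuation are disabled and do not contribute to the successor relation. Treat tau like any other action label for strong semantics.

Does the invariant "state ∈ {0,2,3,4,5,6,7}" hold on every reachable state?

Safe = {0,2,3,4,5,6,7}
Reachable = {0,3,4,6,7}
  0: ✓
  3: ✓
  4: ✓
  6: ✓
  7: ✓

Answer: INVARIANT HOLDS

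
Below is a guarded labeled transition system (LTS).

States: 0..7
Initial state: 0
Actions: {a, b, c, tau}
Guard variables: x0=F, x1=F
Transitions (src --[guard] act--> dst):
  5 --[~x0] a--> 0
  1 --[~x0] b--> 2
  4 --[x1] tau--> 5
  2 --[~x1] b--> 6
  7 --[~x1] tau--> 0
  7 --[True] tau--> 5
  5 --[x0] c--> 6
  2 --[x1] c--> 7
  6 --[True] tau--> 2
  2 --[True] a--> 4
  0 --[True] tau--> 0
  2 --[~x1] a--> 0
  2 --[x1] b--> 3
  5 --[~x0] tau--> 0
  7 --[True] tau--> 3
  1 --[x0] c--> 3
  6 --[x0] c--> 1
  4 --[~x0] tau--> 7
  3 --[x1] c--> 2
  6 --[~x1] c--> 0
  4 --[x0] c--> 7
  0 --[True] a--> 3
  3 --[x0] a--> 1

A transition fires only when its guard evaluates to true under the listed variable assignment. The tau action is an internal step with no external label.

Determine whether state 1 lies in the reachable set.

Answer: UNREACHABLE

Analysis:
Guard filter leaves 14 enabled edge(s).
L0 = {0}
L1 = {3}  cumulative {0,3}
R = {0,3}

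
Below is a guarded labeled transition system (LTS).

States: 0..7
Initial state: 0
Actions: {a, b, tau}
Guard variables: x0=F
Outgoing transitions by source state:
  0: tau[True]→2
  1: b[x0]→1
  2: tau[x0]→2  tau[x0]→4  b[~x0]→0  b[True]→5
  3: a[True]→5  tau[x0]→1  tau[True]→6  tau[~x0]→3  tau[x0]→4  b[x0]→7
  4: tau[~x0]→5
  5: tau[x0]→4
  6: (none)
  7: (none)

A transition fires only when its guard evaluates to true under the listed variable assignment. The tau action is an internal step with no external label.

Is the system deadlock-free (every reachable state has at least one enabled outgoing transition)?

R = {0,2,5}
  0: tau→2  [1 out]
  2: b→0  b→5  [2 out]
  5: ∅  [deadlock]
trace reaching 5: tau·b

Answer: DEADLOCK at state 5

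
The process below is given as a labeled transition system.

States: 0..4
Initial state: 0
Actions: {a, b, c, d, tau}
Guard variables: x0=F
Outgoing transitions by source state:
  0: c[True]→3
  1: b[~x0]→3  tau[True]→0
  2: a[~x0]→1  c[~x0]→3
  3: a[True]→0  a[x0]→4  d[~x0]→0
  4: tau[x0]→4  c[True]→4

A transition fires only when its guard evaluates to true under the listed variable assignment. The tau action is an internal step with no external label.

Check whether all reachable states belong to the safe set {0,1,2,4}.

Allowed set {0,1,2,4}
Reach set: {0,3}
  0: ok
  3: outside
counterexample path to 3: c

Answer: INVARIANT VIOLATED at state 3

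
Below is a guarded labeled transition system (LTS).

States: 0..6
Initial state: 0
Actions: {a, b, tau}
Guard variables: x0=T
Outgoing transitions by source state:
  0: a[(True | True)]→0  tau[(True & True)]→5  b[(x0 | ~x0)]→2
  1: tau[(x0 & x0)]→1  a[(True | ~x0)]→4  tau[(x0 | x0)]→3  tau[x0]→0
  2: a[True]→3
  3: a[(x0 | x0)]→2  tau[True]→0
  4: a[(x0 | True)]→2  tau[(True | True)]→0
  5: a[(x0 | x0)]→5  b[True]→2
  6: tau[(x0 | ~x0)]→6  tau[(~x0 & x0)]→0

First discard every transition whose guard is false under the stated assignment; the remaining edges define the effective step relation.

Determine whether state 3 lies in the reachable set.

Answer: REACHABLE

Trace:
Guard filter leaves 15 enabled edge(s).
Layer 0: {0}
Layer 1: {2,5}  total {0,2,5}
Layer 2: {3}  total {0,2,3,5}
R = {0,2,3,5}
trace reaching 3: b·a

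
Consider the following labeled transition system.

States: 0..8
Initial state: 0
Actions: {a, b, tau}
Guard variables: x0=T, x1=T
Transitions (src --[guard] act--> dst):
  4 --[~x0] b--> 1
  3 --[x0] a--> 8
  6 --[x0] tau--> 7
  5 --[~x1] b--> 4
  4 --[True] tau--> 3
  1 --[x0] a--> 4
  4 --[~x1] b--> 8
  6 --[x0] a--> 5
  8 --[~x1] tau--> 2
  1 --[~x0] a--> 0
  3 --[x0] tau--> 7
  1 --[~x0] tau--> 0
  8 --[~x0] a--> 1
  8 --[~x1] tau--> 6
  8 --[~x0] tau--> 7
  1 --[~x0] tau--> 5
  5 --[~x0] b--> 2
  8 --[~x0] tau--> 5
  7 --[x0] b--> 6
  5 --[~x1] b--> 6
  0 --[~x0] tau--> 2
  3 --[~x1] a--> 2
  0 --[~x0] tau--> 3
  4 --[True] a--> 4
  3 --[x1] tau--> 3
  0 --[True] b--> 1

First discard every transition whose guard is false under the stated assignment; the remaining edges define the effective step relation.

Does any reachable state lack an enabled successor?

Reachable = {0,1,3,4,5,6,7,8}
  0: b→1  [1 exit(s)]
  1: a→4  [1 exit(s)]
  3: a→8  tau→3  tau→7  [3 exit(s)]
  4: a→4  tau→3  [2 exit(s)]
  5: ∅  [no exit]
  6: a→5  tau→7  [2 exit(s)]
  7: b→6  [1 exit(s)]
  8: ∅  [no exit]
trace reaching 5: b·a·tau·tau·b·a

Answer: DEADLOCK at state 5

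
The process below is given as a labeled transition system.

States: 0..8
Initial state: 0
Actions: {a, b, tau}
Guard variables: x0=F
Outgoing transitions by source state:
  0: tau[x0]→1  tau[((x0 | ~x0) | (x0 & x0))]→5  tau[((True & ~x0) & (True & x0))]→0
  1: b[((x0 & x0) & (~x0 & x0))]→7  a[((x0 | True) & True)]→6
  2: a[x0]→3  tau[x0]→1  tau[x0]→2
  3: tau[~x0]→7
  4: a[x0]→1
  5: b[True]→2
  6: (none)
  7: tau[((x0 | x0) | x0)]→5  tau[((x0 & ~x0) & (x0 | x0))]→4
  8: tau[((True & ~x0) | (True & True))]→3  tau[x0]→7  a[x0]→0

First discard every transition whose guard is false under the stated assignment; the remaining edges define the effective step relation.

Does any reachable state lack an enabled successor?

Reachable = {0,2,5}
  0: tau→5  [1 exit(s)]
  2: ∅  [STUCK]
  5: b→2  [1 exit(s)]
trace reaching 2: tau·b

Answer: DEADLOCK at state 2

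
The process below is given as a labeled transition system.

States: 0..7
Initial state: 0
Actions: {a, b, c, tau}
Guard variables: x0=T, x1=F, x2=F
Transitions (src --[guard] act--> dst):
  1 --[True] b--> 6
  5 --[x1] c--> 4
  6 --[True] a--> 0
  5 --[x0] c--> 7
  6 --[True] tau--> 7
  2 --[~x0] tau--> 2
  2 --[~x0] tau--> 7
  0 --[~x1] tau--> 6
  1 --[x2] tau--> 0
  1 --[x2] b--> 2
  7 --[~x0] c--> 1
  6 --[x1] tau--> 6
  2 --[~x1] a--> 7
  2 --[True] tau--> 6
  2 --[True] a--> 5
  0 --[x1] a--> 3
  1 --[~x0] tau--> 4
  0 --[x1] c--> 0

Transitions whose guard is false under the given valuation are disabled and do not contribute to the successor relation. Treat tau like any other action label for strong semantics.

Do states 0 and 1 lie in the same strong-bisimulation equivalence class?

Answer: NOT BISIMILAR

Analysis:
Compute ~ classes (split until stable):
  round 0: {{0,1,2,3,4,5,6,7}}
  round 1: {{0},{1},{2,6},{3,4,7},{5}}
  round 2: {{0},{1},{2},{3,4,7},{5},{6}}
Fixed point at round 3; 6 class(es).
[0]={0}  [1]={1}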